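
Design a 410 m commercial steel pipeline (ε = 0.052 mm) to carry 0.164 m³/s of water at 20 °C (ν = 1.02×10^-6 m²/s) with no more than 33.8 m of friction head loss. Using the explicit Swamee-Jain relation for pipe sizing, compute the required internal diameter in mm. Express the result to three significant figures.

D ≈ 213 mm

Swamee-Jain (Type III): D = 0.66·[ε^1.25·(LQ²/(gh_f))^4.75 + ν·Q^9.4·(L/(gh_f))^5.2]^0.04
LQ²/(gh_f) = 0.03326; L/(gh_f) = 1.237
Term 1 = ε^1.25·(…)^4.75 = 4.21×10^-13; Term 2 = ν·Q^9.4·(…)^5.2 = 1.28×10^-13
D = 0.66·(4.21×10^-13 + 1.28×10^-13)^0.04 = 0.2134 m = 213 mm
Check: V = 4.59 m/s, Re = 9.59×10^5, f = 0.01526, h_f = 31.4 m ≈ 33.8 m ✓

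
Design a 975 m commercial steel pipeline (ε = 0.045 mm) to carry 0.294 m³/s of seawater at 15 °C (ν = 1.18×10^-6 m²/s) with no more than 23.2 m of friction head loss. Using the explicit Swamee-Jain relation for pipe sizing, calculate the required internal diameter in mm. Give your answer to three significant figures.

Swamee-Jain (Type III): D = 0.66·[ε^1.25·(LQ²/(gh_f))^4.75 + ν·Q^9.4·(L/(gh_f))^5.2]^0.04
LQ²/(gh_f) = 0.3703; L/(gh_f) = 4.284
Term 1 = ε^1.25·(…)^4.75 = 3.29×10^-8; Term 2 = ν·Q^9.4·(…)^5.2 = 2.29×10^-8
D = 0.66·(3.29×10^-8 + 2.29×10^-8)^0.04 = 0.3384 m = 338 mm
Check: V = 3.27 m/s, Re = 9.37×10^5, f = 0.01403, h_f = 22.0 m ≈ 23.2 m ✓

D ≈ 338 mm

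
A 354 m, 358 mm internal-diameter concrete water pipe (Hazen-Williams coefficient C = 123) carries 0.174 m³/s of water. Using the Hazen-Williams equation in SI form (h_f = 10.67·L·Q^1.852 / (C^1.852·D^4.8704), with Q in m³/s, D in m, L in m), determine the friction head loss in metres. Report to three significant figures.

h_f ≈ 2.97 m

h_f = 10.67·354·0.174^1.852 / (123^1.852·0.358^4.8704) = 2.971 m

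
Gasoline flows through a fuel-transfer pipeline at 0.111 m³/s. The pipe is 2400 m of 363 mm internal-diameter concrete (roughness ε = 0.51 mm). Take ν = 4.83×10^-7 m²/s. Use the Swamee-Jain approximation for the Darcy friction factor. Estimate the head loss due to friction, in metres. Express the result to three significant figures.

h_f ≈ 8.43 m

V = 4Q/(πD²) = 4·0.111/(π·0.363²) = 1.073 m/s
Re = VD/ν = 1.073·0.363/4.83×10^-7 = 8.06×10^5 → turbulent
ε/D = 0.51/363 = 0.00140
Swamee-Jain: f = 0.02176
h_f = f(L/D)V²/(2g) = 0.02176·(2400/0.363)·1.073²/(2·9.81) = 8.434 m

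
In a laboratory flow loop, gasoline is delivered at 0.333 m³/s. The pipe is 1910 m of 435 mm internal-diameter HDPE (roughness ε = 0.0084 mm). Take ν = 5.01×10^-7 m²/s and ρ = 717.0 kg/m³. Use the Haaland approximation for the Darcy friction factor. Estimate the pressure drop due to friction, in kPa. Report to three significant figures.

Δp ≈ 86.6 kPa

V = 4Q/(πD²) = 4·0.333/(π·0.435²) = 2.241 m/s
Re = VD/ν = 2.241·0.435/5.01×10^-7 = 1.95×10^6 → turbulent
ε/D = 0.0084/435 = 1.93×10^-5
Haaland: f = 0.01095
h_f = f(L/D)V²/(2g) = 0.01095·(1910/0.435)·2.241²/(2·9.81) = 12.31 m
Δp = ρg·h_f = 717.0·9.81·12.31 = 86.56 kPa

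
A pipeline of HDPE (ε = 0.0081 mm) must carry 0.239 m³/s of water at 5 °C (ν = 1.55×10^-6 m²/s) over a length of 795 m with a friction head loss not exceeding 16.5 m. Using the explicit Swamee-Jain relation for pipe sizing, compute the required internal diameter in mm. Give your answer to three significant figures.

D ≈ 316 mm

Swamee-Jain (Type III): D = 0.66·[ε^1.25·(LQ²/(gh_f))^4.75 + ν·Q^9.4·(L/(gh_f))^5.2]^0.04
LQ²/(gh_f) = 0.2805; L/(gh_f) = 4.912
Term 1 = ε^1.25·(…)^4.75 = 1.03×10^-9; Term 2 = ν·Q^9.4·(…)^5.2 = 8.74×10^-9
D = 0.66·(1.03×10^-9 + 8.74×10^-9)^0.04 = 0.3156 m = 316 mm
Check: V = 3.06 m/s, Re = 6.22×10^5, f = 0.01305, h_f = 15.6 m ≈ 16.5 m ✓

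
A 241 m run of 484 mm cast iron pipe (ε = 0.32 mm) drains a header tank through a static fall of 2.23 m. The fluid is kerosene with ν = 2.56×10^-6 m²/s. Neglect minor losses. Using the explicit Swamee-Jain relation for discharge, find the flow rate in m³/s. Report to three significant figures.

Q ≈ 0.398 m³/s

Swamee-Jain (Type II): Q = -0.965·√(gD⁵h_f/L)·ln[ε/(3.7D) + √(3.17ν²L/(gD³h_f))]
√(gD⁵h_f/L) = √(9.81·0.484⁵·2.23/241) = 0.04910
ε/(3.7D) = 1.79×10^-4; √(3.17ν²L/(gD³h_f)) = 4.49×10^-5
Q = -0.965·0.04910·ln(2.236×10^-4) = 0.3983 m³/s
Check: V = 2.16 m/s, Re = 4.09×10^5, f = 0.01888, h_f = 2.25 m ≈ 2.23 m ✓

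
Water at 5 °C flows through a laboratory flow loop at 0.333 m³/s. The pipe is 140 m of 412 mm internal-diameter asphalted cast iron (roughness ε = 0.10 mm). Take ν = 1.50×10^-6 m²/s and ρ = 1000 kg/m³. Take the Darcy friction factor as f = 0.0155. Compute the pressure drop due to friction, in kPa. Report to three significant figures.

V = 4Q/(πD²) = 4·0.333/(π·0.412²) = 2.498 m/s
h_f = f(L/D)V²/(2g) = 0.01550·(140/0.412)·2.498²/(2·9.81) = 1.675 m
Δp = ρg·h_f = 1000·9.81·1.675 = 16.43 kPa

Δp ≈ 16.4 kPa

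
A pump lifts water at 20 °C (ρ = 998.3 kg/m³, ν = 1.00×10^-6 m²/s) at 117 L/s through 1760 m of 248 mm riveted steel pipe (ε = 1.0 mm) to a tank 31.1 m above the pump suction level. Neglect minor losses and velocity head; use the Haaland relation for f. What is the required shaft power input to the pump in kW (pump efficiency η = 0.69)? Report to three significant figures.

P_shaft ≈ 153 kW

V = 4Q/(πD²) = 2.422 m/s; Re = 6.01×10^5; ε/D = 0.00403; f = 0.02871
h_f = f(L/D)V²/2g = 60.92 m
Total head H = z + h_f = 31.1 + 60.92 = 92.02 m
P_hyd = ρgQH = 998.3·9.81·0.117·92.02 = 105.4 kW
P_shaft = P_hyd/η = 105.4/0.69 = 152.8 kW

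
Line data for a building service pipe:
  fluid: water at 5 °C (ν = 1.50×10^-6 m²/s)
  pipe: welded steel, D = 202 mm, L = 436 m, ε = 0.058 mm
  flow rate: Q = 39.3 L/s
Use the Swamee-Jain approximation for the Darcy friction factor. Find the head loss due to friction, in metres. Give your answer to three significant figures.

V = 4Q/(πD²) = 4·0.0393/(π·0.202²) = 1.226 m/s
Re = VD/ν = 1.226·0.202/1.50×10^-6 = 1.65×10^5 → turbulent
ε/D = 0.058/202 = 2.87×10^-4
Swamee-Jain: f = 0.01812
h_f = f(L/D)V²/(2g) = 0.01812·(436/0.202)·1.226²/(2·9.81) = 2.998 m

h_f ≈ 3.00 m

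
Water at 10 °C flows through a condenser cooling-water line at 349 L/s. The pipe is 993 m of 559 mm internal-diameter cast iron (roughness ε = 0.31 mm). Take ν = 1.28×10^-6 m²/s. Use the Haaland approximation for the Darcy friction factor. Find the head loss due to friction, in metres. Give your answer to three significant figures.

h_f ≈ 3.25 m

V = 4Q/(πD²) = 4·0.349/(π·0.559²) = 1.422 m/s
Re = VD/ν = 1.422·0.559/1.28×10^-6 = 6.21×10^5 → turbulent
ε/D = 0.31/559 = 5.55×10^-4
Haaland: f = 0.01777
h_f = f(L/D)V²/(2g) = 0.01777·(993/0.559)·1.422²/(2·9.81) = 3.254 m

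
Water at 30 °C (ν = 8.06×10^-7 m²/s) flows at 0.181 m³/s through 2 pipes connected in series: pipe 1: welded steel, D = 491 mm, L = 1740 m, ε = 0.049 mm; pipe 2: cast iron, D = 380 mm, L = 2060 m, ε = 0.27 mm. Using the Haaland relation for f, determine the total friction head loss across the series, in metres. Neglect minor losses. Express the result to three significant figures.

H ≈ 15.4 m

Pipe 1: V = 0.9559 m/s, Re = 5.82×10^5, ε/D = 9.98×10^-5, f = 0.01402, h_1 = f(L/D)V²/2g = 2.314 m
Pipe 2: V = 1.596 m/s, Re = 7.52×10^5, ε/D = 7.11×10^-4, f = 0.01858, h_2 = f(L/D)V²/2g = 13.08 m
Series → Q common, losses add: H = Σh = 15.39 m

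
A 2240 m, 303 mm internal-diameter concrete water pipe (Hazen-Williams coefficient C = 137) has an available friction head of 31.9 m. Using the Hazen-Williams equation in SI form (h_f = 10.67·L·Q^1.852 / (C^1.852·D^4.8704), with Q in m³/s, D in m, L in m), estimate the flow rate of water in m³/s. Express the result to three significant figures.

Rearranging: Q = [h_f·C^1.852·D^4.8704 / (10.67·L)]^(1/1.852)
Q = [31.9·137^1.852·0.303^4.8704 / (10.67·2240)]^0.540 = 0.1663 m³/s

Q ≈ 0.166 m³/s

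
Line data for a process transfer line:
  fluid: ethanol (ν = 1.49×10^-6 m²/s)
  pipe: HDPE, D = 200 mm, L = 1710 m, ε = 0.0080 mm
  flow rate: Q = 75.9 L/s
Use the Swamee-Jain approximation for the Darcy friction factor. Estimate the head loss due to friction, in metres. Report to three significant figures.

h_f ≈ 37.2 m

V = 4Q/(πD²) = 4·0.0759/(π·0.200²) = 2.416 m/s
Re = VD/ν = 2.416·0.200/1.49×10^-6 = 3.24×10^5 → turbulent
ε/D = 0.0080/200 = 4.00×10^-5
Swamee-Jain: f = 0.01464
h_f = f(L/D)V²/(2g) = 0.01464·(1710/0.200)·2.416²/(2·9.81) = 37.24 m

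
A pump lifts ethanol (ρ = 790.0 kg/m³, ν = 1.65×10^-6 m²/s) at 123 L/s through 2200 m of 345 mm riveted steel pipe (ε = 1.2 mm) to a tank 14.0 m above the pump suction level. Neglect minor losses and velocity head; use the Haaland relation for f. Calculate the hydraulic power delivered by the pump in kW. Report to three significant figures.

V = 4Q/(πD²) = 1.316 m/s; Re = 2.75×10^5; ε/D = 0.00348; f = 0.02774
h_f = f(L/D)V²/2g = 15.61 m
Total head H = z + h_f = 14.0 + 15.61 = 29.61 m
P_hyd = ρgQH = 790.0·9.81·0.123·29.61 = 28.22 kW

P_hyd ≈ 28.2 kW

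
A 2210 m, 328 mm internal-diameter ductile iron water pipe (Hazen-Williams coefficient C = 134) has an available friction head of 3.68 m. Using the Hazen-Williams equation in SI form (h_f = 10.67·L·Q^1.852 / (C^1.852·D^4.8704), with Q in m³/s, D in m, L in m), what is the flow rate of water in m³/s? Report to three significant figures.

Q ≈ 0.0629 m³/s

Rearranging: Q = [h_f·C^1.852·D^4.8704 / (10.67·L)]^(1/1.852)
Q = [3.68·134^1.852·0.328^4.8704 / (10.67·2210)]^0.540 = 0.06288 m³/s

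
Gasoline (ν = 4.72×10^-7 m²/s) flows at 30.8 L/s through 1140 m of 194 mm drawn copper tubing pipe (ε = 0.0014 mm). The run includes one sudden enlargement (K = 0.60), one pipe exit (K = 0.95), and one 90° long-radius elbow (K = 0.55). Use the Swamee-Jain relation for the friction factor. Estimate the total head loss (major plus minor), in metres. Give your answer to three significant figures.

H_L ≈ 4.53 m

V = 4Q/(πD²) = 1.042 m/s; V²/2g = 0.05534 m
Re = 4.28×10^5, ε/D = 7.22×10^-6 → f = 0.01357 (Swamee-Jain)
Major: h_f = f(L/D)·V²/2g = 0.01357·5876·0.05534 = 4.412 m
Minor: ΣK = 2.10; h_m = ΣK·V²/2g = 0.1162 m
Total H_L = 4.412 + 0.1162 = 4.528 m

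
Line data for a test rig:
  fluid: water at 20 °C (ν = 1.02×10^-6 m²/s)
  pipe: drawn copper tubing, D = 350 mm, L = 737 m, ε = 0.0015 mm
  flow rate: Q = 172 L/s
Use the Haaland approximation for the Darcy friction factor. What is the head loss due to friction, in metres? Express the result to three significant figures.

V = 4Q/(πD²) = 4·0.172/(π·0.350²) = 1.788 m/s
Re = VD/ν = 1.788·0.350/1.02×10^-6 = 6.13×10^5 → turbulent
ε/D = 0.0015/350 = 4.29×10^-6
Haaland: f = 0.01265
h_f = f(L/D)V²/(2g) = 0.01265·(737/0.350)·1.788²/(2·9.81) = 4.340 m

h_f ≈ 4.34 m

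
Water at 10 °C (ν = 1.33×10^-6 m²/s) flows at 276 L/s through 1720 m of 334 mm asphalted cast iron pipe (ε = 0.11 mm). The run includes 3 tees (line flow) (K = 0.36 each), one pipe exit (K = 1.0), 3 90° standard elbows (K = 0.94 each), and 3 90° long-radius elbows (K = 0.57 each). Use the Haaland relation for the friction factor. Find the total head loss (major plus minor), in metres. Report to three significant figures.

V = 4Q/(πD²) = 3.150 m/s; V²/2g = 0.5058 m
Re = 7.91×10^5, ε/D = 3.29×10^-4 → f = 0.01601 (Haaland)
Major: h_f = f(L/D)·V²/2g = 0.01601·5150·0.5058 = 41.69 m
Minor: ΣK = 6.61; h_m = ΣK·V²/2g = 3.343 m
Total H_L = 41.69 + 3.343 = 45.03 m

H_L ≈ 45.0 m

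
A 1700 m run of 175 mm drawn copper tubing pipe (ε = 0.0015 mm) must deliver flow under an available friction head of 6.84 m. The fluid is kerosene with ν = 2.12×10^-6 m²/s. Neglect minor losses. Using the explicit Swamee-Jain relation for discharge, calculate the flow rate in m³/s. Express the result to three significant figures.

Swamee-Jain (Type II): Q = -0.965·√(gD⁵h_f/L)·ln[ε/(3.7D) + √(3.17ν²L/(gD³h_f))]
√(gD⁵h_f/L) = √(9.81·0.175⁵·6.84/1700) = 0.002545
ε/(3.7D) = 2.32×10^-6; √(3.17ν²L/(gD³h_f)) = 2.60×10^-4
Q = -0.965·0.002545·ln(2.618×10^-4) = 0.02026 m³/s
Check: V = 0.842 m/s, Re = 6.95×10^4, f = 0.01934, h_f = 6.79 m ≈ 6.84 m ✓

Q ≈ 0.0203 m³/s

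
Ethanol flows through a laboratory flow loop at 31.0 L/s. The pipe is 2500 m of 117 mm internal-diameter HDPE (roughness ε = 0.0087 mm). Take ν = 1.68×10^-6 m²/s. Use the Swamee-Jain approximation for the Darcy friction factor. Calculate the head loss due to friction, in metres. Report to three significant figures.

h_f ≈ 146 m

V = 4Q/(πD²) = 4·0.0310/(π·0.117²) = 2.883 m/s
Re = VD/ν = 2.883·0.117/1.68×10^-6 = 2.01×10^5 → turbulent
ε/D = 0.0087/117 = 7.44×10^-5
Swamee-Jain: f = 0.01617
h_f = f(L/D)V²/(2g) = 0.01617·(2500/0.117)·2.883²/(2·9.81) = 146.4 m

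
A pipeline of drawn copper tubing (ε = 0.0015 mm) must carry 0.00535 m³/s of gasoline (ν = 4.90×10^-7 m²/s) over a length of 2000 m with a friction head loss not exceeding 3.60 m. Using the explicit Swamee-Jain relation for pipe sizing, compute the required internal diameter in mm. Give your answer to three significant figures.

D ≈ 120 mm

Swamee-Jain (Type III): D = 0.66·[ε^1.25·(LQ²/(gh_f))^4.75 + ν·Q^9.4·(L/(gh_f))^5.2]^0.04
LQ²/(gh_f) = 0.001621; L/(gh_f) = 56.63
Term 1 = ε^1.25·(…)^4.75 = 2.93×10^-21; Term 2 = ν·Q^9.4·(…)^5.2 = 2.84×10^-19
D = 0.66·(2.93×10^-21 + 2.84×10^-19)^0.04 = 0.1196 m = 120 mm
Check: V = 0.476 m/s, Re = 1.16×10^5, f = 0.01740, h_f = 3.36 m ≈ 3.60 m ✓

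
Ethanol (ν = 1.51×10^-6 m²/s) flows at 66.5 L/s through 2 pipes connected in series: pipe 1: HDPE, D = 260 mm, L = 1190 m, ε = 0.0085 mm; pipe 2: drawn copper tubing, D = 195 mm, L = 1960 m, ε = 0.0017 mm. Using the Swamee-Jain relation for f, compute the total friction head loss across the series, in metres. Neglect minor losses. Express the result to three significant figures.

H ≈ 42.8 m

Pipe 1: V = 1.253 m/s, Re = 2.16×10^5, ε/D = 3.27×10^-5, f = 0.01562, h_1 = f(L/D)V²/2g = 5.715 m
Pipe 2: V = 2.227 m/s, Re = 2.88×10^5, ε/D = 8.72×10^-6, f = 0.01459, h_2 = f(L/D)V²/2g = 37.06 m
Series → Q common, losses add: H = Σh = 42.77 m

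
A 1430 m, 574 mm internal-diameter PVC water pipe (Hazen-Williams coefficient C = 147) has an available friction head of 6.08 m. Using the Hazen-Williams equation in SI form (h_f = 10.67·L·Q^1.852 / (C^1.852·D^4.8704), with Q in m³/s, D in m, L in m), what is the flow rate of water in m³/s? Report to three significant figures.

Q ≈ 0.499 m³/s

Rearranging: Q = [h_f·C^1.852·D^4.8704 / (10.67·L)]^(1/1.852)
Q = [6.08·147^1.852·0.574^4.8704 / (10.67·1430)]^0.540 = 0.4985 m³/s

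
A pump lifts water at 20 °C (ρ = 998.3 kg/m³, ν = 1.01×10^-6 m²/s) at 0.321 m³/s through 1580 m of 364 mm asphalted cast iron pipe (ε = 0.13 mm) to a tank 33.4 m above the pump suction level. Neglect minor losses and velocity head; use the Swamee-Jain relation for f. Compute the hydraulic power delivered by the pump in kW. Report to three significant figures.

P_hyd ≈ 212 kW

V = 4Q/(πD²) = 3.085 m/s; Re = 1.11×10^6; ε/D = 3.57×10^-4; f = 0.01618
h_f = f(L/D)V²/2g = 34.06 m
Total head H = z + h_f = 33.4 + 34.06 = 67.46 m
P_hyd = ρgQH = 998.3·9.81·0.321·67.46 = 212.1 kW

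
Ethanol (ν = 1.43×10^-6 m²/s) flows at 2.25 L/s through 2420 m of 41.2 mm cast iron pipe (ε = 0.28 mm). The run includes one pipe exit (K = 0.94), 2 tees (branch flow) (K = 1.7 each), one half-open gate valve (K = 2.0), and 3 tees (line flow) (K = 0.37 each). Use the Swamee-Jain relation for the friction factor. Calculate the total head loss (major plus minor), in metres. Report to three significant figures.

V = 4Q/(πD²) = 1.688 m/s; V²/2g = 0.1452 m
Re = 4.86×10^4, ε/D = 0.00680 → f = 0.03531 (Swamee-Jain)
Major: h_f = f(L/D)·V²/2g = 0.03531·58738·0.1452 = 301.1 m
Minor: ΣK = 7.45; h_m = ΣK·V²/2g = 1.082 m
Total H_L = 301.1 + 1.082 = 302.2 m

H_L ≈ 302 m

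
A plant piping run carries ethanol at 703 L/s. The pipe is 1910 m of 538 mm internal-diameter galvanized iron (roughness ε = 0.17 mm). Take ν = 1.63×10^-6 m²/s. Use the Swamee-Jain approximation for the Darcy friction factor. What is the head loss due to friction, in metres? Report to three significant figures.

V = 4Q/(πD²) = 4·0.703/(π·0.538²) = 3.092 m/s
Re = VD/ν = 3.092·0.538/1.63×10^-6 = 1.02×10^6 → turbulent
ε/D = 0.17/538 = 3.16×10^-4
Swamee-Jain: f = 0.01588
h_f = f(L/D)V²/(2g) = 0.01588·(1910/0.538)·3.092²/(2·9.81) = 27.49 m

h_f ≈ 27.5 m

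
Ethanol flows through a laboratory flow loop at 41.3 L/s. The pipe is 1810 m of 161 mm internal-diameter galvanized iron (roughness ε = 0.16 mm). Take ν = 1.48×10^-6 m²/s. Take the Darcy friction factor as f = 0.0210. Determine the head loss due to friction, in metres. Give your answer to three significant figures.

h_f ≈ 49.5 m

V = 4Q/(πD²) = 4·0.0413/(π·0.161²) = 2.029 m/s
h_f = f(L/D)V²/(2g) = 0.02100·(1810/0.161)·2.029²/(2·9.81) = 49.52 m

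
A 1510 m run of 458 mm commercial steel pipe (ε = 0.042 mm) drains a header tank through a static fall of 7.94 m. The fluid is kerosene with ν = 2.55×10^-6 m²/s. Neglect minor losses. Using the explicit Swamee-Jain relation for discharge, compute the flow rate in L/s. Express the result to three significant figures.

Swamee-Jain (Type II): Q = -0.965·√(gD⁵h_f/L)·ln[ε/(3.7D) + √(3.17ν²L/(gD³h_f))]
√(gD⁵h_f/L) = √(9.81·0.458⁵·7.94/1510) = 0.03224
ε/(3.7D) = 2.48×10^-5; √(3.17ν²L/(gD³h_f)) = 6.45×10^-5
Q = -0.965·0.03224·ln(8.928×10^-5) = 0.2901 m³/s
Check: V = 1.76 m/s, Re = 3.16×10^5, f = 0.01524, h_f = 7.94 m ≈ 7.94 m ✓

Q ≈ 290 L/s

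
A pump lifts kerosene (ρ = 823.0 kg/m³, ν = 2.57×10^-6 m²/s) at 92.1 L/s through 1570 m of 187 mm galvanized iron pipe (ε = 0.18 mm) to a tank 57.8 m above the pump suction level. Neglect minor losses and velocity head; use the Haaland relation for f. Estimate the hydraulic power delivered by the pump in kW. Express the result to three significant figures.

V = 4Q/(πD²) = 3.353 m/s; Re = 2.44×10^5; ε/D = 9.63×10^-4; f = 0.02055
h_f = f(L/D)V²/2g = 98.89 m
Total head H = z + h_f = 57.8 + 98.89 = 156.7 m
P_hyd = ρgQH = 823.0·9.81·0.0921·156.7 = 116.5 kW

P_hyd ≈ 117 kW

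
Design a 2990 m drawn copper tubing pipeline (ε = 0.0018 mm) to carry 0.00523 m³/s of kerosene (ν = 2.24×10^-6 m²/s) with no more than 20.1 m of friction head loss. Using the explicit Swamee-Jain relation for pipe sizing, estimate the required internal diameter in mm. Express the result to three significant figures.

Swamee-Jain (Type III): D = 0.66·[ε^1.25·(LQ²/(gh_f))^4.75 + ν·Q^9.4·(L/(gh_f))^5.2]^0.04
LQ²/(gh_f) = 4.148×10^-4; L/(gh_f) = 15.16
Term 1 = ε^1.25·(…)^4.75 = 5.67×10^-24; Term 2 = ν·Q^9.4·(…)^5.2 = 1.11×10^-21
D = 0.66·(5.67×10^-24 + 1.11×10^-21)^0.04 = 0.09581 m = 95.8 mm
Check: V = 0.725 m/s, Re = 3.10×10^4, f = 0.02325, h_f = 19.5 m ≈ 20.1 m ✓

D ≈ 95.8 mm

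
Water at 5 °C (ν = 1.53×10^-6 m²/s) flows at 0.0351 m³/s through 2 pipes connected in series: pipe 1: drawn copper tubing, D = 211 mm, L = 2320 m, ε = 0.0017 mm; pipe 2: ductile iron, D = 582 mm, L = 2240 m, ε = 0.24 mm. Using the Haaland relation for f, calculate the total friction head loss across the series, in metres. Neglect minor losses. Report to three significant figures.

Pipe 1: V = 1.004 m/s, Re = 1.38×10^5, ε/D = 8.06×10^-6, f = 0.01671, h_1 = f(L/D)V²/2g = 9.435 m
Pipe 2: V = 0.1319 m/s, Re = 5.02×10^4, ε/D = 4.12×10^-4, f = 0.02197, h_2 = f(L/D)V²/2g = 0.07501 m
Series → Q common, losses add: H = Σh = 9.510 m

H ≈ 9.51 m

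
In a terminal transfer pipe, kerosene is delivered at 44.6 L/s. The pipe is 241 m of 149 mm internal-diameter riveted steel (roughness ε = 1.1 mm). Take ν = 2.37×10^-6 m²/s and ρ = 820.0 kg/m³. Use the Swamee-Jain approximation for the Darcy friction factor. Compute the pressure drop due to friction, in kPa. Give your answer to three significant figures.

V = 4Q/(πD²) = 4·0.0446/(π·0.149²) = 2.558 m/s
Re = VD/ν = 2.558·0.149/2.37×10^-6 = 1.61×10^5 → turbulent
ε/D = 1.1/149 = 0.00738
Swamee-Jain: f = 0.03494
h_f = f(L/D)V²/(2g) = 0.03494·(241/0.149)·2.558²/(2·9.81) = 18.84 m
Δp = ρg·h_f = 820.0·9.81·18.84 = 151.6 kPa

Δp ≈ 152 kPa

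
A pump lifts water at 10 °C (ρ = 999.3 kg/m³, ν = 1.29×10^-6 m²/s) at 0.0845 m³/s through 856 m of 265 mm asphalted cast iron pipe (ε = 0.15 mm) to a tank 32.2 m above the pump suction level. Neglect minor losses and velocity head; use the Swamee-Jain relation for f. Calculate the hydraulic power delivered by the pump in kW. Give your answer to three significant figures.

P_hyd ≈ 32.6 kW

V = 4Q/(πD²) = 1.532 m/s; Re = 3.15×10^5; ε/D = 5.66×10^-4; f = 0.01864
h_f = f(L/D)V²/2g = 7.203 m
Total head H = z + h_f = 32.2 + 7.203 = 39.40 m
P_hyd = ρgQH = 999.3·9.81·0.0845·39.40 = 32.64 kW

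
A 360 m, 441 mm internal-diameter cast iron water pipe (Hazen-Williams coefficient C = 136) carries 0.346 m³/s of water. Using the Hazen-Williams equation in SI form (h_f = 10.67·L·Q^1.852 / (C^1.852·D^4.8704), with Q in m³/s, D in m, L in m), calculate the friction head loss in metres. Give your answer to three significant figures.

h_f ≈ 3.25 m

h_f = 10.67·360·0.346^1.852 / (136^1.852·0.441^4.8704) = 3.245 m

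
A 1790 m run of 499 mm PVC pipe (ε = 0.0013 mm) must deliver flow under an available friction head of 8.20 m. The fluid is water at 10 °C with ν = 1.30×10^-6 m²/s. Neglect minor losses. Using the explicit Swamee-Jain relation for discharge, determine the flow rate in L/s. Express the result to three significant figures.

Q ≈ 373 L/s

Swamee-Jain (Type II): Q = -0.965·√(gD⁵h_f/L)·ln[ε/(3.7D) + √(3.17ν²L/(gD³h_f))]
√(gD⁵h_f/L) = √(9.81·0.499⁵·8.20/1790) = 0.03729
ε/(3.7D) = 7.04×10^-7; √(3.17ν²L/(gD³h_f)) = 3.10×10^-5
Q = -0.965·0.03729·ln(3.168×10^-5) = 0.3728 m³/s
Check: V = 1.91 m/s, Re = 7.32×10^5, f = 0.01230, h_f = 8.17 m ≈ 8.20 m ✓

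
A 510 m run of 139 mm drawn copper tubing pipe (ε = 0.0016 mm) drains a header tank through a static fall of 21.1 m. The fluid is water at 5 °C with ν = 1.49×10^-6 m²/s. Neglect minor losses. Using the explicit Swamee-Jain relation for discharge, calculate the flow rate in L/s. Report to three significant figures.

Swamee-Jain (Type II): Q = -0.965·√(gD⁵h_f/L)·ln[ε/(3.7D) + √(3.17ν²L/(gD³h_f))]
√(gD⁵h_f/L) = √(9.81·0.139⁵·21.1/510) = 0.004589
ε/(3.7D) = 3.11×10^-6; √(3.17ν²L/(gD³h_f)) = 8.04×10^-5
Q = -0.965·0.004589·ln(8.346×10^-5) = 0.04159 m³/s
Check: V = 2.74 m/s, Re = 2.56×10^5, f = 0.01494, h_f = 21.0 m ≈ 21.1 m ✓

Q ≈ 41.6 L/s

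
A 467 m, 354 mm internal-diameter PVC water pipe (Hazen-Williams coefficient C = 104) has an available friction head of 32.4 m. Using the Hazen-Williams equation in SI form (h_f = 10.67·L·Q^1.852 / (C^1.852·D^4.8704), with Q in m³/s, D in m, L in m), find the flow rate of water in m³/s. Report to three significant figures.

Rearranging: Q = [h_f·C^1.852·D^4.8704 / (10.67·L)]^(1/1.852)
Q = [32.4·104^1.852·0.354^4.8704 / (10.67·467)]^0.540 = 0.4468 m³/s

Q ≈ 0.447 m³/s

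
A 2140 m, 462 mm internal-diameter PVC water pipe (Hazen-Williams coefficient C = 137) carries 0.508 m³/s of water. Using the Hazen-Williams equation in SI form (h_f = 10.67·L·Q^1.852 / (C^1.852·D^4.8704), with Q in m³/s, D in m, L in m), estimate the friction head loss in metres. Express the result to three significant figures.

h_f = 10.67·2140·0.508^1.852 / (137^1.852·0.462^4.8704) = 30.90 m

h_f ≈ 30.9 m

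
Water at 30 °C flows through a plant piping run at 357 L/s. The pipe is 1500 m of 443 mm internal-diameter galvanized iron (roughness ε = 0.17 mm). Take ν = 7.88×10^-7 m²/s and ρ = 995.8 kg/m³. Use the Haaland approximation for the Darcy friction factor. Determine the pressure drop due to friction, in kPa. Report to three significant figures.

V = 4Q/(πD²) = 4·0.357/(π·0.443²) = 2.316 m/s
Re = VD/ν = 2.316·0.443/7.88×10^-7 = 1.30×10^6 → turbulent
ε/D = 0.17/443 = 3.84×10^-4
Haaland: f = 0.01620
h_f = f(L/D)V²/(2g) = 0.01620·(1500/0.443)·2.316²/(2·9.81) = 14.99 m
Δp = ρg·h_f = 995.8·9.81·14.99 = 146.5 kPa

Δp ≈ 146 kPa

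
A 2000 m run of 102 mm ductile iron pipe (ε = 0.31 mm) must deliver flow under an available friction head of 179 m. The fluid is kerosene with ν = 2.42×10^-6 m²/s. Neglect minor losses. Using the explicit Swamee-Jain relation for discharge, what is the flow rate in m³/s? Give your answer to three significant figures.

Q ≈ 0.0209 m³/s

Swamee-Jain (Type II): Q = -0.965·√(gD⁵h_f/L)·ln[ε/(3.7D) + √(3.17ν²L/(gD³h_f))]
√(gD⁵h_f/L) = √(9.81·0.102⁵·179/2000) = 0.003113
ε/(3.7D) = 8.21×10^-4; √(3.17ν²L/(gD³h_f)) = 1.41×10^-4
Q = -0.965·0.003113·ln(9.626×10^-4) = 0.02087 m³/s
Check: V = 2.55 m/s, Re = 1.08×10^5, f = 0.02771, h_f = 181 m ≈ 179 m ✓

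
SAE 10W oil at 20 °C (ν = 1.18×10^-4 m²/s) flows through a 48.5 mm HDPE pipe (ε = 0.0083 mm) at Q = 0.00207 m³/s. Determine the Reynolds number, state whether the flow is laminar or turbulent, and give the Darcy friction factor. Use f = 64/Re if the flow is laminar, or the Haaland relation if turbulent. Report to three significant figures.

V = 4Q/(πD²) = 1.120 m/s
Re = VD/ν = 1.120·0.0485/1.18×10^-4 = 461
Re < 2300 → laminar → f = 64/Re = 0.1390

Re ≈ 461; laminar; f = 64/Re ≈ 0.139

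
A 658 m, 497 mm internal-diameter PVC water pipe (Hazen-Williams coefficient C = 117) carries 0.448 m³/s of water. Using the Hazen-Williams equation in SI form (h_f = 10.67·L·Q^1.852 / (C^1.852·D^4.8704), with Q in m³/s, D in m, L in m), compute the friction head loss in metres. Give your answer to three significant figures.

h_f = 10.67·658·0.448^1.852 / (117^1.852·0.497^4.8704) = 7.065 m

h_f ≈ 7.07 m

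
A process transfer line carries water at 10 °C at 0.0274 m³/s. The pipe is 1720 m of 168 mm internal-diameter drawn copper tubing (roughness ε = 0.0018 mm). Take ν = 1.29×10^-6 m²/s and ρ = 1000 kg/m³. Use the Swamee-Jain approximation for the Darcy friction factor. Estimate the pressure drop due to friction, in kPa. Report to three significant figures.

Δp ≈ 127 kPa

V = 4Q/(πD²) = 4·0.0274/(π·0.168²) = 1.236 m/s
Re = VD/ν = 1.236·0.168/1.29×10^-6 = 1.61×10^5 → turbulent
ε/D = 0.0018/168 = 1.07×10^-5
Swamee-Jain: f = 0.01630
h_f = f(L/D)V²/(2g) = 0.01630·(1720/0.168)·1.236²/(2·9.81) = 12.99 m
Δp = ρg·h_f = 1000·9.81·12.99 = 127.5 kPa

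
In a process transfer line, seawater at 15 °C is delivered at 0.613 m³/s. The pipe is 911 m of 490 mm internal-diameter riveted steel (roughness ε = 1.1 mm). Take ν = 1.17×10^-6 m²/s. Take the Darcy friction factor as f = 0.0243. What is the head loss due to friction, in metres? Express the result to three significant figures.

V = 4Q/(πD²) = 4·0.613/(π·0.490²) = 3.251 m/s
h_f = f(L/D)V²/(2g) = 0.02430·(911/0.490)·3.251²/(2·9.81) = 24.33 m

h_f ≈ 24.3 m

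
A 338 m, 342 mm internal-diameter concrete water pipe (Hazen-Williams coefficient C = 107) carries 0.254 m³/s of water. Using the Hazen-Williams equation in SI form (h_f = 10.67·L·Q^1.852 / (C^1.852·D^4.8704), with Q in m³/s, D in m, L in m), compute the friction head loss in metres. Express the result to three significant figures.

h_f ≈ 9.24 m

h_f = 10.67·338·0.254^1.852 / (107^1.852·0.342^4.8704) = 9.245 m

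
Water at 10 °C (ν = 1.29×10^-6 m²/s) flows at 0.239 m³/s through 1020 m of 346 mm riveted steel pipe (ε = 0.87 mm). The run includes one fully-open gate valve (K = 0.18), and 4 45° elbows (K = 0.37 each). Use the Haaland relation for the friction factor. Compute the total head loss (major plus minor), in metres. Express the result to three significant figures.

H_L ≈ 25.0 m

V = 4Q/(πD²) = 2.542 m/s; V²/2g = 0.3293 m
Re = 6.82×10^5, ε/D = 0.00251 → f = 0.02517 (Haaland)
Major: h_f = f(L/D)·V²/2g = 0.02517·2948·0.3293 = 24.43 m
Minor: ΣK = 1.66; h_m = ΣK·V²/2g = 0.5467 m
Total H_L = 24.43 + 0.5467 = 24.98 m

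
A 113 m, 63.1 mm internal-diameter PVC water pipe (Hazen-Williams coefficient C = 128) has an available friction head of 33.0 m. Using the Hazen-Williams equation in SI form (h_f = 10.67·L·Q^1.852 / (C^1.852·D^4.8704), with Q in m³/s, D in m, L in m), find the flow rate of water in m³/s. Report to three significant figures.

Q ≈ 0.0128 m³/s

Rearranging: Q = [h_f·C^1.852·D^4.8704 / (10.67·L)]^(1/1.852)
Q = [33.0·128^1.852·0.0631^4.8704 / (10.67·113)]^0.540 = 0.01281 m³/s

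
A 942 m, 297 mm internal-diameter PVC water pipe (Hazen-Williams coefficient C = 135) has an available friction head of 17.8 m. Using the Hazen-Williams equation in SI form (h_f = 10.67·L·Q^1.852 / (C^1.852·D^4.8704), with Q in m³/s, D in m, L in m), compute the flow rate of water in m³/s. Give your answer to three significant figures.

Q ≈ 0.181 m³/s

Rearranging: Q = [h_f·C^1.852·D^4.8704 / (10.67·L)]^(1/1.852)
Q = [17.8·135^1.852·0.297^4.8704 / (10.67·942)]^0.540 = 0.1811 m³/s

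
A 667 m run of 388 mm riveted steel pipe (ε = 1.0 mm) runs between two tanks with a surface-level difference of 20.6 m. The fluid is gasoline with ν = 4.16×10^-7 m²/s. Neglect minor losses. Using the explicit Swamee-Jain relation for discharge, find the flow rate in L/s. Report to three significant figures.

Swamee-Jain (Type II): Q = -0.965·√(gD⁵h_f/L)·ln[ε/(3.7D) + √(3.17ν²L/(gD³h_f))]
√(gD⁵h_f/L) = √(9.81·0.388⁵·20.6/667) = 0.05162
ε/(3.7D) = 6.97×10^-4; √(3.17ν²L/(gD³h_f)) = 5.57×10^-6
Q = -0.965·0.05162·ln(7.021×10^-4) = 0.3617 m³/s
Check: V = 3.06 m/s, Re = 2.85×10^6, f = 0.02517, h_f = 20.6 m ≈ 20.6 m ✓

Q ≈ 362 L/s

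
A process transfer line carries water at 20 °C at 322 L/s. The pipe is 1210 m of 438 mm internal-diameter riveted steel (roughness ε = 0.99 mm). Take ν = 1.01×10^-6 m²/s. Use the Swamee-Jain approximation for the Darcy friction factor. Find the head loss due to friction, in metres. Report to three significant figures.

h_f ≈ 15.7 m

V = 4Q/(πD²) = 4·0.322/(π·0.438²) = 2.137 m/s
Re = VD/ν = 2.137·0.438/1.01×10^-6 = 9.27×10^5 → turbulent
ε/D = 0.99/438 = 0.00226
Swamee-Jain: f = 0.02446
h_f = f(L/D)V²/(2g) = 0.02446·(1210/0.438)·2.137²/(2·9.81) = 15.73 m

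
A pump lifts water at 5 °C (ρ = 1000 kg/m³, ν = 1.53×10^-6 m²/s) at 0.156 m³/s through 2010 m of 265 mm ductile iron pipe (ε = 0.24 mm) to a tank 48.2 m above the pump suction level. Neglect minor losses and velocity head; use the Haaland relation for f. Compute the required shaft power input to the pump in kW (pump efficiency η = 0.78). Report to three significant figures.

P_shaft ≈ 215 kW

V = 4Q/(πD²) = 2.828 m/s; Re = 4.90×10^5; ε/D = 9.06×10^-4; f = 0.01978
h_f = f(L/D)V²/2g = 61.17 m
Total head H = z + h_f = 48.2 + 61.17 = 109.4 m
P_hyd = ρgQH = 1000·9.81·0.156·109.4 = 167.4 kW
P_shaft = P_hyd/η = 167.4/0.78 = 214.6 kW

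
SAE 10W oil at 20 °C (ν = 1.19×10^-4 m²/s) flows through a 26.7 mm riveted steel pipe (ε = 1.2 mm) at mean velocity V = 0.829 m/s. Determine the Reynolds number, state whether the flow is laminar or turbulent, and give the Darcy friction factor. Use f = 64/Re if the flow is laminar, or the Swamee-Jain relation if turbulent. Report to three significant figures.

Re = VD/ν = 0.8290·0.0267/1.19×10^-4 = 186
Re < 2300 → laminar → f = 64/Re = 0.3441

Re ≈ 186; laminar; f = 64/Re ≈ 0.344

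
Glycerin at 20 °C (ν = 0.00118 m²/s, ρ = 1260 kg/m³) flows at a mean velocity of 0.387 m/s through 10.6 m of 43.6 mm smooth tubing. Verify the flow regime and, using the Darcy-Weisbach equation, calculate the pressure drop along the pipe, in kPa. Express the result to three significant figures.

Re = VD/ν = 0.387·0.04360/0.00118 = 14.3 → laminar (Re < 2300)
f = 64/Re = 4.476
h_f = f(L/D)V²/(2g) = 4.476·(10.6/0.04360)·0.387²/(2·9.81) = 8.306 m
Δp = ρg·h_f = 1260·9.81·8.306 = 102.7 kPa

Δp ≈ 103 kPa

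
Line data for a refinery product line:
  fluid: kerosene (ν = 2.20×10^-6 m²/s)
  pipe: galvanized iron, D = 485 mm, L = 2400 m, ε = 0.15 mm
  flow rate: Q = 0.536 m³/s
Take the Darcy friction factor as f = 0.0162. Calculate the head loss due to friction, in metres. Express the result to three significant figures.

h_f ≈ 34.4 m

V = 4Q/(πD²) = 4·0.536/(π·0.485²) = 2.901 m/s
h_f = f(L/D)V²/(2g) = 0.01620·(2400/0.485)·2.901²/(2·9.81) = 34.39 m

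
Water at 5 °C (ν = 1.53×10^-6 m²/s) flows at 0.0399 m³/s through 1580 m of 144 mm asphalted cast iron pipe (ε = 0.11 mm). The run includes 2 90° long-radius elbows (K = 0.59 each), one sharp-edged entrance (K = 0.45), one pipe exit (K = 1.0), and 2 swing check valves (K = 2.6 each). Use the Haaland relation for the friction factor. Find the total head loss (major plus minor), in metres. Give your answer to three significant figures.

H_L ≈ 68.7 m

V = 4Q/(πD²) = 2.450 m/s; V²/2g = 0.3059 m
Re = 2.31×10^5, ε/D = 7.64×10^-4 → f = 0.01974 (Haaland)
Major: h_f = f(L/D)·V²/2g = 0.01974·10972·0.3059 = 66.26 m
Minor: ΣK = 7.83; h_m = ΣK·V²/2g = 2.395 m
Total H_L = 66.26 + 2.395 = 68.65 m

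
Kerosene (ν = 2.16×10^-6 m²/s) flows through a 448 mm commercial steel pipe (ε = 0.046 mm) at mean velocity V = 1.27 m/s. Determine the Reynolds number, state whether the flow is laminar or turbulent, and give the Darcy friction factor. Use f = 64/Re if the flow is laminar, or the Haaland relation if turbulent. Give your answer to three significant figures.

Re ≈ 2.63×10^5; turbulent; f ≈ 0.0155

Re = VD/ν = 1.270·0.448/2.16×10^-6 = 2.63×10^5
Re > 4000 → turbulent; ε/D = 1.03×10^-4
Haaland: f = 0.01554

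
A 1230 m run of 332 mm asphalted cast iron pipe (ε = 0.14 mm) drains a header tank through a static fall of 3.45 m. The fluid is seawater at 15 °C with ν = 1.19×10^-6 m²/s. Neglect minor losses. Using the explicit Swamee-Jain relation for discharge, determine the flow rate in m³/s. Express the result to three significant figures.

Q ≈ 0.0876 m³/s

Swamee-Jain (Type II): Q = -0.965·√(gD⁵h_f/L)·ln[ε/(3.7D) + √(3.17ν²L/(gD³h_f))]
√(gD⁵h_f/L) = √(9.81·0.332⁵·3.45/1230) = 0.01054
ε/(3.7D) = 1.14×10^-4; √(3.17ν²L/(gD³h_f)) = 6.68×10^-5
Q = -0.965·0.01054·ln(1.807×10^-4) = 0.08762 m³/s
Check: V = 1.01 m/s, Re = 2.82×10^5, f = 0.01795, h_f = 3.47 m ≈ 3.45 m ✓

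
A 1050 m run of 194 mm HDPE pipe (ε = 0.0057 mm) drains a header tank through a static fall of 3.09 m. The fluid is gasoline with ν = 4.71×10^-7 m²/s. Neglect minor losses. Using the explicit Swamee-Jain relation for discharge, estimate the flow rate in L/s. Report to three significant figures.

Q ≈ 26.2 L/s

Swamee-Jain (Type II): Q = -0.965·√(gD⁵h_f/L)·ln[ε/(3.7D) + √(3.17ν²L/(gD³h_f))]
√(gD⁵h_f/L) = √(9.81·0.194⁵·3.09/1050) = 0.002817
ε/(3.7D) = 7.94×10^-6; √(3.17ν²L/(gD³h_f)) = 5.78×10^-5
Q = -0.965·0.002817·ln(6.570×10^-5) = 0.02618 m³/s
Check: V = 0.886 m/s, Re = 3.65×10^5, f = 0.01424, h_f = 3.08 m ≈ 3.09 m ✓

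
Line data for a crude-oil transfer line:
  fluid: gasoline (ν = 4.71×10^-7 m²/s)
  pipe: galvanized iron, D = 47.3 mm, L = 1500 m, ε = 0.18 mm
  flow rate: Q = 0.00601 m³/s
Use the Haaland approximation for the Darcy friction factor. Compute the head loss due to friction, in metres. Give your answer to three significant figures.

h_f ≈ 536 m

V = 4Q/(πD²) = 4·0.00601/(π·0.0473²) = 3.420 m/s
Re = VD/ν = 3.420·0.0473/4.71×10^-7 = 3.43×10^5 → turbulent
ε/D = 0.18/47.3 = 0.00381
Haaland: f = 0.02836
h_f = f(L/D)V²/(2g) = 0.02836·(1500/0.0473)·3.420²/(2·9.81) = 536.3 m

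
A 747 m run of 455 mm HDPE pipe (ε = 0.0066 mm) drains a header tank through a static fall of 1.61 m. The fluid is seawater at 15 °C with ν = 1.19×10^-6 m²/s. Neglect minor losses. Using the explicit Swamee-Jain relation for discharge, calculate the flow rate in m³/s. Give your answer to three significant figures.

Q ≈ 0.194 m³/s

Swamee-Jain (Type II): Q = -0.965·√(gD⁵h_f/L)·ln[ε/(3.7D) + √(3.17ν²L/(gD³h_f))]
√(gD⁵h_f/L) = √(9.81·0.455⁵·1.61/747) = 0.02031
ε/(3.7D) = 3.92×10^-6; √(3.17ν²L/(gD³h_f)) = 4.75×10^-5
Q = -0.965·0.02031·ln(5.140×10^-5) = 0.1935 m³/s
Check: V = 1.19 m/s, Re = 4.55×10^5, f = 0.01353, h_f = 1.60 m ≈ 1.61 m ✓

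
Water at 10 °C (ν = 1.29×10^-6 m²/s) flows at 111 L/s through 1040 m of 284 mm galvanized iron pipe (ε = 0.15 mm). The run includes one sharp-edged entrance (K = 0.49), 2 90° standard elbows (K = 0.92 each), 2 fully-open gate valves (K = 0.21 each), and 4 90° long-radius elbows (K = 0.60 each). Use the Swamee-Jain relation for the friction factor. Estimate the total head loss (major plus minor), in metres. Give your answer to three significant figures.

V = 4Q/(πD²) = 1.752 m/s; V²/2g = 0.1565 m
Re = 3.86×10^5, ε/D = 5.28×10^-4 → f = 0.01820 (Swamee-Jain)
Major: h_f = f(L/D)·V²/2g = 0.01820·3662·0.1565 = 10.43 m
Minor: ΣK = 5.15; h_m = ΣK·V²/2g = 0.8059 m
Total H_L = 10.43 + 0.8059 = 11.23 m

H_L ≈ 11.2 m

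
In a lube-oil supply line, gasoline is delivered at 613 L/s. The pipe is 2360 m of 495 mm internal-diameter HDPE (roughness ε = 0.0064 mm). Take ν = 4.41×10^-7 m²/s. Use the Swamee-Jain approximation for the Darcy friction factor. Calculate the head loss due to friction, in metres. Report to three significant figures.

V = 4Q/(πD²) = 4·0.613/(π·0.495²) = 3.185 m/s
Re = VD/ν = 3.185·0.495/4.41×10^-7 = 3.58×10^6 → turbulent
ε/D = 0.0064/495 = 1.29×10^-5
Swamee-Jain: f = 0.01013
h_f = f(L/D)V²/(2g) = 0.01013·(2360/0.495)·3.185²/(2·9.81) = 24.97 m

h_f ≈ 25.0 m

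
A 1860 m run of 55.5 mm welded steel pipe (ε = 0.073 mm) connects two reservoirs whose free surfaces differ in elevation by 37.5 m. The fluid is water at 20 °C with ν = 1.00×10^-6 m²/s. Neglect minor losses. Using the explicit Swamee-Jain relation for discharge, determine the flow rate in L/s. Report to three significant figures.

Swamee-Jain (Type II): Q = -0.965·√(gD⁵h_f/L)·ln[ε/(3.7D) + √(3.17ν²L/(gD³h_f))]
√(gD⁵h_f/L) = √(9.81·0.0555⁵·37.5/1860) = 3.227×10^-4
ε/(3.7D) = 3.55×10^-4; √(3.17ν²L/(gD³h_f)) = 3.06×10^-4
Q = -0.965·3.227×10^-4·ln(6.617×10^-4) = 0.002280 m³/s
Check: V = 0.942 m/s, Re = 5.23×10^4, f = 0.02493, h_f = 37.8 m ≈ 37.5 m ✓

Q ≈ 2.28 L/s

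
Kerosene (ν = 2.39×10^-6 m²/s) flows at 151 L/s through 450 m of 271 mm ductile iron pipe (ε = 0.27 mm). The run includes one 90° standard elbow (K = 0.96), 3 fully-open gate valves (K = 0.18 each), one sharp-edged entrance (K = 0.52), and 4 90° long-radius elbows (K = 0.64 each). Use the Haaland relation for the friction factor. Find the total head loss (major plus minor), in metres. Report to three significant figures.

H_L ≈ 13.5 m

V = 4Q/(πD²) = 2.618 m/s; V²/2g = 0.3493 m
Re = 2.97×10^5, ε/D = 9.96×10^-4 → f = 0.02052 (Haaland)
Major: h_f = f(L/D)·V²/2g = 0.02052·1661·0.3493 = 11.90 m
Minor: ΣK = 4.58; h_m = ΣK·V²/2g = 1.600 m
Total H_L = 11.90 + 1.600 = 13.50 m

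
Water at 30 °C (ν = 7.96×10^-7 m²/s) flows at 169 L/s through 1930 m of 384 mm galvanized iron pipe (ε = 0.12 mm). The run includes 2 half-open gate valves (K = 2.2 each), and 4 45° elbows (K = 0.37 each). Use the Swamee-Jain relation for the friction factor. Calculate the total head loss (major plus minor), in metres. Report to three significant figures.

V = 4Q/(πD²) = 1.459 m/s; V²/2g = 0.1085 m
Re = 7.04×10^5, ε/D = 3.13×10^-4 → f = 0.01613 (Swamee-Jain)
Major: h_f = f(L/D)·V²/2g = 0.01613·5026·0.1085 = 8.802 m
Minor: ΣK = 5.88; h_m = ΣK·V²/2g = 0.6382 m
Total H_L = 8.802 + 0.6382 = 9.440 m

H_L ≈ 9.44 m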